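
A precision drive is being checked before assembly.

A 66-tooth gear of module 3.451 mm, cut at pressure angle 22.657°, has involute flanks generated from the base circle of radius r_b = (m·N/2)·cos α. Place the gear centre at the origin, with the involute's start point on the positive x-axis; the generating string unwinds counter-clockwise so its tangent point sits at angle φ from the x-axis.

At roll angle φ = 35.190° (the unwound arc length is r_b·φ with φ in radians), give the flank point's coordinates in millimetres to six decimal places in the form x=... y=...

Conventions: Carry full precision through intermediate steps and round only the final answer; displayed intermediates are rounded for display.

class = single-mesh tooth geometry [base-circle involute, m = 3.451, 66T]
pitch radius r_p = m·N/2 = 3.451·66/2 = 113.883000
base radius r_b = r_p·cos α = 113.883000·cos 22.657° = 105.094358
roll angle φ = 35.190° = 0.61418136 rad
x = r_b·(cos φ + φ·sin φ) = 123.085659
y = r_b·(sin φ − φ·cos φ) = 7.814053

x=123.085659 y=7.814053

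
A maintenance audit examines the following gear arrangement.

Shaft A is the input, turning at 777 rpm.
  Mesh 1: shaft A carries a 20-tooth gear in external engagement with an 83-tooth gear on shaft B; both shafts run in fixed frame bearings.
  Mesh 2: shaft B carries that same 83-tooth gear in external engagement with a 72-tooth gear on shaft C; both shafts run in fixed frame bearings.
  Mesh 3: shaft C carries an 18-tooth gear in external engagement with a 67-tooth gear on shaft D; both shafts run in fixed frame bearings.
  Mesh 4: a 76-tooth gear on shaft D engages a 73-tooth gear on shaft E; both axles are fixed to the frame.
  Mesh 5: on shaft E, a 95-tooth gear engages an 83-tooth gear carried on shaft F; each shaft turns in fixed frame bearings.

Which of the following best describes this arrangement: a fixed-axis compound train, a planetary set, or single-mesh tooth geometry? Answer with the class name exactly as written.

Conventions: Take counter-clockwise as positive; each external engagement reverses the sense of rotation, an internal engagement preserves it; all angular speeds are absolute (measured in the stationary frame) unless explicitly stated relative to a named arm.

fixed-axis compound train

topology: fixed-axis compound train — 5 meshes, A→F
classification: fixed-axis compound train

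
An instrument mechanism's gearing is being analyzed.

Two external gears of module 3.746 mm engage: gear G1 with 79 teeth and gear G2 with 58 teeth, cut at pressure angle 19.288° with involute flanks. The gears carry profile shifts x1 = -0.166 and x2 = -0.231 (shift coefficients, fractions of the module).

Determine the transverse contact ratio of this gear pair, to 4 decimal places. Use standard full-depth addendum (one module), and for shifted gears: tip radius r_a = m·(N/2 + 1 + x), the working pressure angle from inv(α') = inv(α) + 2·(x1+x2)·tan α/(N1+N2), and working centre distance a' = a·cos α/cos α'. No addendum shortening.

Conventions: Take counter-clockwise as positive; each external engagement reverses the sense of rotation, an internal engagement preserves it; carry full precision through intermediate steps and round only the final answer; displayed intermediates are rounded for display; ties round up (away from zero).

1.9321

recognized (one external pair, fixed centres): single-mesh tooth geometry, m = 3.746, N1 = 79, N2 = 58
base radii: r_b1 = 139.661635, r_b2 = 102.536390
tip radii: r_a1 = 151.091164, r_a2 = 111.514674
inv(α') = inv(19.288°) + 2·(-0.166-0.231)·tan α/(79+58) = 0.01129257  ⇒  α' = 18.28398°
a' = a·cos α / cos α' = 256.6010·cos 19.288°/cos 18.28398° = 255.075985
action lengths: √(r_a1²−r_b1²) = 57.646921, √(r_a2²−r_b2²) = 43.838467
base pitch p_b = π·m·cos α = 11.107847
CR = (57.646921 + 43.838467 − 255.075985·sin 18.28398°)/11.107847 = 1.932073
contact ratio ≈ 1.9321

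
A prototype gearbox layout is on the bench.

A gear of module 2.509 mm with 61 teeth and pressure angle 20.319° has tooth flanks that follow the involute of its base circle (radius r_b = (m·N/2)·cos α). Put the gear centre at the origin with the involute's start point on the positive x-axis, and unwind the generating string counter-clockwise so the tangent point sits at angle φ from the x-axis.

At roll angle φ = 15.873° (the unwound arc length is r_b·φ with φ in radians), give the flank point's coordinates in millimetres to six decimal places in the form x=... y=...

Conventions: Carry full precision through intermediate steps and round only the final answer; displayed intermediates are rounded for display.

x=74.463917 y=0.504719

class = single-mesh tooth geometry [base-circle involute, m = 2.509, 61T]
pitch radius r_p = m·N/2 = 2.509·61/2 = 76.524500
base radius r_b = r_p·cos α = 76.524500·cos 20.319° = 71.762674
roll angle φ = 15.873° = 0.27703611 rad
x = r_b·(cos φ + φ·sin φ) = 74.463917
y = r_b·(sin φ − φ·cos φ) = 0.504719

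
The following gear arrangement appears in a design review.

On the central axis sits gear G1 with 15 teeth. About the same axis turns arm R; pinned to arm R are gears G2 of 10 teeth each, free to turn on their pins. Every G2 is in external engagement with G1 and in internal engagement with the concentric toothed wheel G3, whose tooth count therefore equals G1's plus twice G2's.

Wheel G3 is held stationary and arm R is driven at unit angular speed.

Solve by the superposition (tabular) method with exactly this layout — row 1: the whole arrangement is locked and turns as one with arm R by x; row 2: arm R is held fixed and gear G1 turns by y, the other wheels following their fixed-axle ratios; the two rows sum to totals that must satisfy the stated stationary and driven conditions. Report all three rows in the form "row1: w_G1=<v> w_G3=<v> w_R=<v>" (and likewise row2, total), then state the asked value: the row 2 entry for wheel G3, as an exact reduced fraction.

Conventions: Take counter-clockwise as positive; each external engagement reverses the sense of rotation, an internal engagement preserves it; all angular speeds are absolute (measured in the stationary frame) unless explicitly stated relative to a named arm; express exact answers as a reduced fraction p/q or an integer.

row1: w_G1=1 w_G3=1 w_R=1
row2: w_G1=7/3 w_G3=-1 w_R=0
total: w_G1=10/3 w_G3=0 w_R=1
asked value: -1

class = planetary set [G3 = 15+2·10 = 35; Willis about the carrier]
row 1 (train locked, turned with arm): all members turn x
row 2 (arm held, sun turns y): ω_ring = −(15/35)·y, ω_arm = 0
boundary: total ω_ring = x − (15/35)·y = 0 and total ω_arm = x = 1  ⇒  y = 7/3, x = 1
row 2 ring = −(15/35)·7/3 = -1
totals (row 1 + row 2): sun 1 + 7/3 = 10/3, ring 1 + (-1) = 0, arm 1 + 0 = 1
asked cell (row2, ring) = -1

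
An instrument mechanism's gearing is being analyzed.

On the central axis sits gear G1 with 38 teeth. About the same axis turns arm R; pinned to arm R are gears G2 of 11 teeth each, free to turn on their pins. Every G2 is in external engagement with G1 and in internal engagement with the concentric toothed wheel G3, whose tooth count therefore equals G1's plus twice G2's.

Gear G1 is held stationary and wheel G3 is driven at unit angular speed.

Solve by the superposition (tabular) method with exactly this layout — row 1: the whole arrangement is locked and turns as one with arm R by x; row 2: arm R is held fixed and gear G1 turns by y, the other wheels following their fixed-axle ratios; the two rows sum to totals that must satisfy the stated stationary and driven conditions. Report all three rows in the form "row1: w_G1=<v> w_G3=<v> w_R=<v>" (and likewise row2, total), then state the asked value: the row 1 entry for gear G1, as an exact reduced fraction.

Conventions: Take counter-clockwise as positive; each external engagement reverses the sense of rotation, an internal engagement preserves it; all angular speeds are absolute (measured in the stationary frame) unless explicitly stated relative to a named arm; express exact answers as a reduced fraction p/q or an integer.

row1: w_G1=30/49 w_G3=30/49 w_R=30/49
row2: w_G1=-30/49 w_G3=19/49 w_R=0
total: w_G1=0 w_G3=1 w_R=30/49
asked value: 30/49

planetary set (38T centre, 11T on arm, 60T internal) — Willis relation
row 1: whole set turns with the arm by x
row 2 (arm held, sun turns y): ω_ring = −(38/60)·y, ω_arm = 0
boundary: total ω_sun = x + y = 0 and total ω_ring = x − (38/60)·y = 1  ⇒  y = -30/49, x = 30/49
row 2 ring = −(38/60)·(-30/49) = 19/49
totals (row 1 + row 2): sun 30/49 + (-30/49) = 0, ring 30/49 + 19/49 = 1, arm 30/49 + 0 = 30/49
asked cell (row1, sun) = 30/49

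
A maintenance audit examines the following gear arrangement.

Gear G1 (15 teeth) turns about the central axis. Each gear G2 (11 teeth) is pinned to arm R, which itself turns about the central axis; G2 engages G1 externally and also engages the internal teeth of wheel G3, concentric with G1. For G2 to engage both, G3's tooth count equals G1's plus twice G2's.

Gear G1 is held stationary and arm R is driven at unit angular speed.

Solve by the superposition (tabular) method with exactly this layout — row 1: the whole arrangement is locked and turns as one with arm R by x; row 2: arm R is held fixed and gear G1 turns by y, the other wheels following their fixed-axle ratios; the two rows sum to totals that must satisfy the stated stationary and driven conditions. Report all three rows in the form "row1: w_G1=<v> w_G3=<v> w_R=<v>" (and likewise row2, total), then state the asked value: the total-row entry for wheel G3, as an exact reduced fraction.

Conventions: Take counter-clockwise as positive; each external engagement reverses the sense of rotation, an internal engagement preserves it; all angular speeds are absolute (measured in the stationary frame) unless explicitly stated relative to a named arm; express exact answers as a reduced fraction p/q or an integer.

row1: w_G1=1 w_G3=1 w_R=1
row2: w_G1=-1 w_G3=15/37 w_R=0
total: w_G1=0 w_G3=52/37 w_R=1
asked value: 52/37

recognized (axles ride arm R): planetary set, 15/11/37 teeth
superposition row 1 [locked train]: every member turns x
row 2 (arm held, sun turns y): ω_ring = −(15/37)·y, ω_arm = 0
boundary: total ω_sun = x + y = 0 and total ω_arm = x = 1  ⇒  y = -1, x = 1
row 2 ring = −(15/37)·(-1) = 15/37
totals (row 1 + row 2): sun 1 + (-1) = 0, ring 1 + 15/37 = 52/37, arm 1 + 0 = 1
asked cell (total, ring) = 52/37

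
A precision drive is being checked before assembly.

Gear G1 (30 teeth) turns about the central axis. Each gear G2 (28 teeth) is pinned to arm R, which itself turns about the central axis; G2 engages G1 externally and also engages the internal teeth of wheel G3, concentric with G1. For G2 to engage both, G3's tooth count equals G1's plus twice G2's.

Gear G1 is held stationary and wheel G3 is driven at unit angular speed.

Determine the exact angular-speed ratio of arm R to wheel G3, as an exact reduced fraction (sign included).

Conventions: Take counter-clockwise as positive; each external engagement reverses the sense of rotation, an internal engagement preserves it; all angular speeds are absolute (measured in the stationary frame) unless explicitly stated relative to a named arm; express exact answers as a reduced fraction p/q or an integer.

43/58

topology: planetary set — G1 30T / G2 28T / G3 86T, arm = carrier (Willis)
ring teeth: 30 + 2·28 = 86
30(ω_sun−ω_arm) = −86(ω_ring−ω_arm),  ω_sun = 0, ω_ring = 1
30(0−ω_arm) = −86(1−ω_arm)  ⇒  116·ω_arm = 86  ⇒  ω_arm = 43/58
ω_out/ω_in = 43/58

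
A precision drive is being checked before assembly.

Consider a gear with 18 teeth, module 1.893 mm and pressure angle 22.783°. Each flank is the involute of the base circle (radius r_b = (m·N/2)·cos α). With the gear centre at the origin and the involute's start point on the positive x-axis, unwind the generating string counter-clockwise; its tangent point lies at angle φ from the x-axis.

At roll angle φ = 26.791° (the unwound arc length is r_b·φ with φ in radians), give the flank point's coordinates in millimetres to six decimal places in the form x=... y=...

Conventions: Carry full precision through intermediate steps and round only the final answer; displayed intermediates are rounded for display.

x=17.332195 y=0.523680

topology: single-mesh involute geometry — m = 1.893, N = 18
pitch radius r_p = m·N/2 = 1.893·18/2 = 17.037000
base radius r_b = r_p·cos α = 17.037000·cos 22.783° = 15.707741
roll angle φ = 26.791° = 0.46759116 rad
x = r_b·(cos φ + φ·sin φ) = 17.332195
y = r_b·(sin φ − φ·cos φ) = 0.523680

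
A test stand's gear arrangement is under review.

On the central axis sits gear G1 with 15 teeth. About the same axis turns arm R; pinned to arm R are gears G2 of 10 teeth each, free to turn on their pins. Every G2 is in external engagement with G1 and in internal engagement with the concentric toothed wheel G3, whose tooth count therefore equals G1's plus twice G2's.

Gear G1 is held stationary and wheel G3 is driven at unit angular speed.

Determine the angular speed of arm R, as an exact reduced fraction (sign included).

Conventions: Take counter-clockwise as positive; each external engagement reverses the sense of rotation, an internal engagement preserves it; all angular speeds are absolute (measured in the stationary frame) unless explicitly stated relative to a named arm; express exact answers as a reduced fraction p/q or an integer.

7/10

class = planetary set [G3 = 15+2·10 = 35; Willis about the carrier]
ring teeth: 15 + 2·10 = 35
15(ω_sun−ω_arm) = −35(ω_ring−ω_arm),  ω_sun = 0, ω_ring = 1
15(0−ω_arm) = −35(1−ω_arm)  ⇒  50·ω_arm = 35  ⇒  ω_arm = 7/10
exact speed ratio = 7/10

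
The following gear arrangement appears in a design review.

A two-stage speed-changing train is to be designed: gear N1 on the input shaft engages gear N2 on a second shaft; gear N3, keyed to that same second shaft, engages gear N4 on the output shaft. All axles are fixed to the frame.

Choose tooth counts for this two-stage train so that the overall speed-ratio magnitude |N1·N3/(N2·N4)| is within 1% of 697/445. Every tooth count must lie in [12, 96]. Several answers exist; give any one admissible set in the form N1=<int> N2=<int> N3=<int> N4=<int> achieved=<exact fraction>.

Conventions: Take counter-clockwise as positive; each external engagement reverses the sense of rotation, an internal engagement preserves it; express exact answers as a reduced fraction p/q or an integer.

N1=41 N2=15 N3=51 N4=89 achieved=697/445

design class (target 697/445): fixed-axis compound train
target = 697/445 in lowest terms: an exact hit needs N1·N3 = k·697 and N2·N4 = k·445 for one integer k, every count in [12, 96]; additionally prefer no 1:1 stage (N1 ≠ N2, N3 ≠ N4)
k = 1…2: no 1:1-free in-range split of k·697 and k·445 into factor pairs; take k = 3
k = 3: N1·N3 = 2091 = 41·51, N2·N4 = 1335 = 15·89
achieved = 41·51/(15·89) = 697/445; |achieved − target| = 0 ≤ 697/44500 ✓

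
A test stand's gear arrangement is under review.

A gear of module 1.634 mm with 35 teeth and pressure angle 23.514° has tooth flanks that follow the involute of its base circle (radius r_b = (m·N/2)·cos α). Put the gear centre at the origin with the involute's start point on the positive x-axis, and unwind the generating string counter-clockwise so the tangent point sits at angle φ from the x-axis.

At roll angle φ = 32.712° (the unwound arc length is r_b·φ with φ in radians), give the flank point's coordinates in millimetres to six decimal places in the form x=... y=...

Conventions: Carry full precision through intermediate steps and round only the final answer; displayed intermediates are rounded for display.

x=30.152023 y=1.574167

class = single-mesh tooth geometry [base-circle involute, m = 1.634, 35T]
pitch radius r_p = m·N/2 = 1.634·35/2 = 28.595000
base radius r_b = r_p·cos α = 28.595000·cos 23.514° = 26.220546
roll angle φ = 32.712° = 0.57093210 rad
x = r_b·(cos φ + φ·sin φ) = 30.152023
y = r_b·(sin φ − φ·cos φ) = 1.574167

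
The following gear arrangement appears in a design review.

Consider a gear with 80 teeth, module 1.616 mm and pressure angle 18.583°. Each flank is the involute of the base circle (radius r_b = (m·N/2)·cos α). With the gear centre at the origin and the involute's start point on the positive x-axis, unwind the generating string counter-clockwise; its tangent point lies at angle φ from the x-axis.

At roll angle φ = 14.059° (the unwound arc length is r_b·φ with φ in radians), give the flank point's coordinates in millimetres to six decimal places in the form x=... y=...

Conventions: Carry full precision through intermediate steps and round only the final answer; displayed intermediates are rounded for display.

x=63.086701 y=0.299919

topology: single-mesh involute geometry — m = 1.616, N = 80
pitch radius r_p = m·N/2 = 1.616·80/2 = 64.640000
base radius r_b = r_p·cos α = 64.640000·cos 18.583° = 61.269865
roll angle φ = 14.059° = 0.24537584 rad
x = r_b·(cos φ + φ·sin φ) = 63.086701
y = r_b·(sin φ − φ·cos φ) = 0.299919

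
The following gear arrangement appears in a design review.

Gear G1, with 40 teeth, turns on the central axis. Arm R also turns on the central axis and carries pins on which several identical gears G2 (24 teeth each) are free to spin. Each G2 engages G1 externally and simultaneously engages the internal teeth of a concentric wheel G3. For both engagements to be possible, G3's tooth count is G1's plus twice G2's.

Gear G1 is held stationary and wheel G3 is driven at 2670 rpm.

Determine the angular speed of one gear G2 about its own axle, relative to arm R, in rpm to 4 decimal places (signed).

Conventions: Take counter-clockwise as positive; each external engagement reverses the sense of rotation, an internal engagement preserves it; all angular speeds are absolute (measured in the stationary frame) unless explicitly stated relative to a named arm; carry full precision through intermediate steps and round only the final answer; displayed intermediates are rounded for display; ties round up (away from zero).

recognized (axles ride arm R): planetary set, 40/24/88 teeth
normalise by the input: solve with ω_ring = 1, then scale by 2670 rpm
ring teeth: 40 + 2·24 = 88
40(ω_sun−ω_arm) = −88(ω_ring−ω_arm),  ω_sun = 0, ω_ring = 1
40(0−ω_arm) = −88(1−ω_arm)  ⇒  128·ω_arm = 88  ⇒  ω_arm = 11/16
sun–planet mesh: 40·(0−11/16) = −24·(ω_p−ω_arm)  ⇒  ω_p−ω_arm = 55/48
scale: ω_p−ω_arm = 55/48 × 2670 rpm = +3059.3750 rpm

+3059.3750 rpm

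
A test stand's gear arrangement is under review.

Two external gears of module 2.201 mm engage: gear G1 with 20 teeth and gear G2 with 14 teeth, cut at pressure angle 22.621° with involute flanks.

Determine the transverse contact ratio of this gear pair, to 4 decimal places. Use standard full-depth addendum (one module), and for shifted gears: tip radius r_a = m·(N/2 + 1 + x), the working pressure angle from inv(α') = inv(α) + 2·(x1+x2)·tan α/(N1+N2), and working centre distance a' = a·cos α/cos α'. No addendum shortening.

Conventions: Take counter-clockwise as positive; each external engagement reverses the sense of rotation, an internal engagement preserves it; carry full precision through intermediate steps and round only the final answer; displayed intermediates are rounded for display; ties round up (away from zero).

1.4349

class = single-mesh tooth geometry [involute pair 20T × 14T, m = 2.201]
base radii: r_b1 = 20.316755, r_b2 = 14.221729
tip radii: r_a1 = 24.211000, r_a2 = 17.608000
no profile shift: α' = α, a' = a
action lengths: √(r_a1²−r_b1²) = 13.168218, √(r_a2²−r_b2²) = 10.381912
base pitch p_b = π·m·cos α = 6.382697
CR = (13.168218 + 10.381912 − 37.417000·sin 22.62100°)/6.382697 = 1.434862
contact ratio ≈ 1.4349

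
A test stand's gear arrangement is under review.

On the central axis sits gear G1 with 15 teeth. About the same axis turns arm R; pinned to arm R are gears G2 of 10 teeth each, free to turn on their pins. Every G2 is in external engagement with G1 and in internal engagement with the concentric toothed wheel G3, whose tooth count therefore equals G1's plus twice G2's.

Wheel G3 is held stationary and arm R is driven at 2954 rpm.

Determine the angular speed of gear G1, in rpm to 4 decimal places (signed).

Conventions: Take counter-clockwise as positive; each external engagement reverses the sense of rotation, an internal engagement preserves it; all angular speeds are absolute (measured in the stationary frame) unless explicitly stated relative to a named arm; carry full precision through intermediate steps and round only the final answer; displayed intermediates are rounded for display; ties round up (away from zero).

recognized (axles ride arm R): planetary set, 15/10/35 teeth
normalise by the input: solve with ω_arm = 1, then scale by 2954 rpm
ring teeth: 15 + 2·10 = 35
15(ω_sun−ω_arm) = −35(ω_ring−ω_arm),  ω_ring = 0, ω_arm = 1
ω_sun = 1 − (35/15)(0−1) = 10/3
scale: ω_sun = 10/3 × 2954 rpm = +9846.6667 rpm

+9846.6667 rpm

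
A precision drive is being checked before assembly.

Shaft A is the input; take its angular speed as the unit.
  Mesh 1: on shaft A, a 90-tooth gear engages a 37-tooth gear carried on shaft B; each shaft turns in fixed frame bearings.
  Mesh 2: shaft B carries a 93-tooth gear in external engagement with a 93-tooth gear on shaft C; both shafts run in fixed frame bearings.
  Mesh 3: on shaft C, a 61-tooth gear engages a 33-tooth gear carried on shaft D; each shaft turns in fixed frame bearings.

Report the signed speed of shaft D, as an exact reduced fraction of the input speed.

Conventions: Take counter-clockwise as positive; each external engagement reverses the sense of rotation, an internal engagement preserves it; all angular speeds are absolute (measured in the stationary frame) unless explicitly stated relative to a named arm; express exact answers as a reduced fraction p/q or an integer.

3-mesh fixed-axis compound train (all bearings frame-fixed)
mesh 1 [90T→37T]: |ω|/ω_in = 1×90/37 = 90/37, sense flips to −
mesh 2 [93T→93T]: |ω|/ω_in = (90/37)×93/93 = 90/37, sense flips to +
mesh 3 [61T→33T]: |ω|/ω_in = (90/37)×61/33 = 1830/407, sense flips to −
signed output speed (× input speed) = -1830/407

-1830/407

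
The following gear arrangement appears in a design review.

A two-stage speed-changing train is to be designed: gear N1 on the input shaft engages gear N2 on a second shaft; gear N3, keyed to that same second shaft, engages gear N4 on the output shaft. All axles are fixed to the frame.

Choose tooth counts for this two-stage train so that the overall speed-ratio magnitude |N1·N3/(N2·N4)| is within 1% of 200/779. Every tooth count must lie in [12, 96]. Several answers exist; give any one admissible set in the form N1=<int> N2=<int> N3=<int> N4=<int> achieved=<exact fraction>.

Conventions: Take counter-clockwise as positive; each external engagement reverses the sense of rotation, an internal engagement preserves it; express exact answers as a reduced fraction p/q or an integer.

N1=16 N2=19 N3=25 N4=82 achieved=200/779

2-stage fixed-axis compound train for ratio 200/779
target = 200/779 in lowest terms: an exact hit needs N1·N3 = k·200 and N2·N4 = k·779 for one integer k, every count in [12, 96]; additionally prefer no 1:1 stage (N1 ≠ N2, N3 ≠ N4)
k = 1: no 1:1-free in-range split of k·200 and k·779 into factor pairs; take k = 2
k = 2: N1·N3 = 400 = 16·25, N2·N4 = 1558 = 19·82
achieved = 16·25/(19·82) = 200/779; |achieved − target| = 0 ≤ 2/779 ✓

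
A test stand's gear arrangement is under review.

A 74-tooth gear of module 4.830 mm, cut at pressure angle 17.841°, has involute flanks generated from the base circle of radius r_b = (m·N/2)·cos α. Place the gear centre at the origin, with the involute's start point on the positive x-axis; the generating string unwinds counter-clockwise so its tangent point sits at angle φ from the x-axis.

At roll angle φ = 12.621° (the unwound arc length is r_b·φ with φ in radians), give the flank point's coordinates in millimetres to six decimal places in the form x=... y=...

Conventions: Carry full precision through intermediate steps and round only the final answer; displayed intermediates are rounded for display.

single-mesh involute tooth geometry (74T wheel at module 4.830)
pitch radius r_p = m·N/2 = 4.830·74/2 = 178.710000
base radius r_b = r_p·cos α = 178.710000·cos 17.841° = 170.115907
roll angle φ = 12.621° = 0.22027800 rad
x = r_b·(cos φ + φ·sin φ) = 174.193192
y = r_b·(sin φ − φ·cos φ) = 0.603154

x=174.193192 y=0.603154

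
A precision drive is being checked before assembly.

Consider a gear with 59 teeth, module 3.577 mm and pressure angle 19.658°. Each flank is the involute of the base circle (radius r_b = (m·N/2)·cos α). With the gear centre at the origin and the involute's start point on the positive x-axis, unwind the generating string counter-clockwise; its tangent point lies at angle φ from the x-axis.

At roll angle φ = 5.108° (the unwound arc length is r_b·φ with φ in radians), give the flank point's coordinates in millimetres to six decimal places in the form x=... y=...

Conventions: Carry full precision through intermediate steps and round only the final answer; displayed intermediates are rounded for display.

topology: single-mesh involute geometry — m = 3.577, N = 59
pitch radius r_p = m·N/2 = 3.577·59/2 = 105.521500
base radius r_b = r_p·cos α = 105.521500·cos 19.658° = 99.371432
roll angle φ = 5.108° = 0.08915142 rad
x = r_b·(cos φ + φ·sin φ) = 99.765549
y = r_b·(sin φ − φ·cos φ) = 0.023452

x=99.765549 y=0.023452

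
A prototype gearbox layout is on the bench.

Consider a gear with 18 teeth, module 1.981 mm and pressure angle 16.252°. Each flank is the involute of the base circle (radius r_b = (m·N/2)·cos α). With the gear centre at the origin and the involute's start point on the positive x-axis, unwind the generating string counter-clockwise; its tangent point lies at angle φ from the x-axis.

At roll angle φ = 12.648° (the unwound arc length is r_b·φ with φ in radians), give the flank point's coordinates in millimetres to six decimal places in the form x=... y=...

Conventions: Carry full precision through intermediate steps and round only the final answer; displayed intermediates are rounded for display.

x=17.528535 y=0.061077

topology: single-mesh involute geometry — m = 1.981, N = 18
pitch radius r_p = m·N/2 = 1.981·18/2 = 17.829000
base radius r_b = r_p·cos α = 17.829000·cos 16.252° = 17.116555
roll angle φ = 12.648° = 0.22074924 rad
x = r_b·(cos φ + φ·sin φ) = 17.528535
y = r_b·(sin φ − φ·cos φ) = 0.061077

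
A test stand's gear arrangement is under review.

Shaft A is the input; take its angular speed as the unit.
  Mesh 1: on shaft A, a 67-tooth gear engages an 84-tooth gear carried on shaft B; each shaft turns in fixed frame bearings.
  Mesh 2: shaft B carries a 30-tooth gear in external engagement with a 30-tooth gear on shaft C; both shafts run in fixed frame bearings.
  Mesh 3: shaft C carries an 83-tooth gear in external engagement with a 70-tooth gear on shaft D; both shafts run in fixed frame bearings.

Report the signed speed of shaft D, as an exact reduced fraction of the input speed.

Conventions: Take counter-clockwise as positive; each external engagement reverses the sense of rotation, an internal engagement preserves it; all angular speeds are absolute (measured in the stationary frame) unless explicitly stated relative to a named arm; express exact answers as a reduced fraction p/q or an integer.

3-mesh fixed-axis compound train (all bearings frame-fixed)
mesh 1 [67T→84T]: |ω|/ω_in = 1×67/84 = 67/84, sense flips to −
mesh 2 [30T→30T]: |ω|/ω_in = (67/84)×30/30 = 67/84, sense flips to +
mesh 3 [83T→70T]: |ω|/ω_in = (67/84)×83/70 = 5561/5880, sense flips to −
signed output speed (× input speed) = -5561/5880

-5561/5880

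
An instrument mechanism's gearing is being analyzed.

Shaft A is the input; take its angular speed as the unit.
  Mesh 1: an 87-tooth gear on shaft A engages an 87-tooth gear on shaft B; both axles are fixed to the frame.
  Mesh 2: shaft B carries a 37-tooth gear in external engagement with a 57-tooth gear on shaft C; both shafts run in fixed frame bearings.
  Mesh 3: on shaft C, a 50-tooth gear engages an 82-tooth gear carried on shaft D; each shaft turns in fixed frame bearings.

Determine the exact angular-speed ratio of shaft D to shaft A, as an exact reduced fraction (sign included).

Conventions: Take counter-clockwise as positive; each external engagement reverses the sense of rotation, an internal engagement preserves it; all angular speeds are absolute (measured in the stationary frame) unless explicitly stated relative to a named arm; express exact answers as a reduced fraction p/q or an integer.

class = fixed-axis compound train [3 meshes; 3 ratios multiply, 3 sense flips]
mesh 1 [87T→87T]: running ratio 1, sense −
mesh 2 [37T→57T]: running ratio 37/57, sense +
mesh 3 [50T→82T]: running ratio 925/2337, sense −
ω_out/ω_in = -925/2337

-925/2337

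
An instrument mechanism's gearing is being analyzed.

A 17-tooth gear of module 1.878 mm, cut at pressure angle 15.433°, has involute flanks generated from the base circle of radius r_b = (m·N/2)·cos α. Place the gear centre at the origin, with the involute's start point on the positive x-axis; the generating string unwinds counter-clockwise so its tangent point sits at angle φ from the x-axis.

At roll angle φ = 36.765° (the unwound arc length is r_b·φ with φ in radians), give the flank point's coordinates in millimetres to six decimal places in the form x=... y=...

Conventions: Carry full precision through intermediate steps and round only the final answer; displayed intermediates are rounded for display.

topology: single-mesh involute geometry — m = 1.878, N = 17
pitch radius r_p = m·N/2 = 1.878·17/2 = 15.963000
base radius r_b = r_p·cos α = 15.963000·cos 15.433° = 15.387411
roll angle φ = 36.765° = 0.64167030 rad
x = r_b·(cos φ + φ·sin φ) = 18.236526
y = r_b·(sin φ − φ·cos φ) = 1.300145

x=18.236526 y=1.300145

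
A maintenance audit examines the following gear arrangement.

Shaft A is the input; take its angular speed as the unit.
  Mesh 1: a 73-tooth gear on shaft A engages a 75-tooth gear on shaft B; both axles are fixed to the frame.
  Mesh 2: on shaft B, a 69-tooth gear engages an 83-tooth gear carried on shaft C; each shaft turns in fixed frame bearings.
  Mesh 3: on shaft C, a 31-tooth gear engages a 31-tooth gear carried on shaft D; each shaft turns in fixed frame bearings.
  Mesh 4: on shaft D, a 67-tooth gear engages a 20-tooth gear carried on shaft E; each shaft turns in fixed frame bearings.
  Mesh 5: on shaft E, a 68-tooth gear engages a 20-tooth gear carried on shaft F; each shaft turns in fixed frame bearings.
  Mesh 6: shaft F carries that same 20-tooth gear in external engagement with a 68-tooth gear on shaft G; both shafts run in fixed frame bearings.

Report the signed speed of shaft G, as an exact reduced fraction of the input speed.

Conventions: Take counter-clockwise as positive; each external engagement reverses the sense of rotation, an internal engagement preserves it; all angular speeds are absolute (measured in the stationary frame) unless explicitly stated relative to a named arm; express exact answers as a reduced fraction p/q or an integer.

112493/41500

6-mesh fixed-axis compound train (all bearings frame-fixed)
mesh 1 [73T→75T]: |ω|/ω_in = 1×73/75 = 73/75, sense flips to −
mesh 2 [69T→83T]: |ω|/ω_in = (73/75)×69/83 = 1679/2075, sense flips to +
mesh 3 [31T→31T]: |ω|/ω_in = (1679/2075)×31/31 = 1679/2075, sense flips to −
mesh 4 [67T→20T]: |ω|/ω_in = (1679/2075)×67/20 = 112493/41500, sense flips to +
mesh 5 [68T→20T]: |ω|/ω_in = (112493/41500)×68/20 = 1912381/207500, sense flips to −
mesh 6 [20T→68T]: |ω|/ω_in = (1912381/207500)×20/68 = 112493/41500, sense flips to +
signed output speed (× input speed) = 112493/41500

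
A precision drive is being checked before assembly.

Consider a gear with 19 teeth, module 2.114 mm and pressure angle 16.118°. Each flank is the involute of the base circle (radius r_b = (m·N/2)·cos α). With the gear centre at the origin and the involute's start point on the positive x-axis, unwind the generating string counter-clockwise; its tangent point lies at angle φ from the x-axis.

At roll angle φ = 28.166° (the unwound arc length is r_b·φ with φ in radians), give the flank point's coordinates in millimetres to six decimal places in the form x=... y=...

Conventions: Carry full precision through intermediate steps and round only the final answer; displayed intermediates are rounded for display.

x=21.485859 y=0.745706

recognized (one wheel, involute flank): single-mesh tooth geometry, m = 2.114, N = 19
pitch radius r_p = m·N/2 = 2.114·19/2 = 20.083000
base radius r_b = r_p·cos α = 20.083000·cos 16.118° = 19.293577
roll angle φ = 28.166° = 0.49158944 rad
x = r_b·(cos φ + φ·sin φ) = 21.485859
y = r_b·(sin φ − φ·cos φ) = 0.745706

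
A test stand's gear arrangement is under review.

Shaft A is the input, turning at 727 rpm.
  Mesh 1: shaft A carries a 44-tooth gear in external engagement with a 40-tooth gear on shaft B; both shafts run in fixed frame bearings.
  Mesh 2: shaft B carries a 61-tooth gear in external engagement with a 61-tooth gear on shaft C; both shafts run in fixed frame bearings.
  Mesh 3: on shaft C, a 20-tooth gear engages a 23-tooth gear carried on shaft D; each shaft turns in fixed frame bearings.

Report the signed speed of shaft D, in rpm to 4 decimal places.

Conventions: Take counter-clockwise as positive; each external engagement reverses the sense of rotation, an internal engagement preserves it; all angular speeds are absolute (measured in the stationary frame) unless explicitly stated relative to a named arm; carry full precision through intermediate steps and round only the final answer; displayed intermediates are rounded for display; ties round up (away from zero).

-695.3913 rpm

recognized (4 fixed axles, 3 meshes): fixed-axis compound train
mesh 1 [44T→40T]: ω = 727.0000×44/40 = 799.7000 rpm, sense flips to −
mesh 2 [61T→61T]: ω = 799.7000×61/61 = 799.7000 rpm, sense flips to +
mesh 3 [20T→23T]: ω = 799.7000×20/23 = 695.3913 rpm, sense flips to −
signed output speed = -695.3913 rpm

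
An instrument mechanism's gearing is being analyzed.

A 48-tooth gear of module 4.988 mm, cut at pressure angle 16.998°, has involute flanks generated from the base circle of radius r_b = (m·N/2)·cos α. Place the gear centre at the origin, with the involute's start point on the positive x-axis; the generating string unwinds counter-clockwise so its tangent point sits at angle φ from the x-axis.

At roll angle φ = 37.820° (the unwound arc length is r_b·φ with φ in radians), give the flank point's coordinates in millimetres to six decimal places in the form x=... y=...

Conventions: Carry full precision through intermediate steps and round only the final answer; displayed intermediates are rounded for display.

x=136.771283 y=10.504420

class = single-mesh tooth geometry [base-circle involute, m = 4.988, 48T]
pitch radius r_p = m·N/2 = 4.988·48/2 = 119.712000
base radius r_b = r_p·cos α = 119.712000·cos 16.998° = 114.482377
roll angle φ = 37.820° = 0.66008352 rad
x = r_b·(cos φ + φ·sin φ) = 136.771283
y = r_b·(sin φ − φ·cos φ) = 10.504420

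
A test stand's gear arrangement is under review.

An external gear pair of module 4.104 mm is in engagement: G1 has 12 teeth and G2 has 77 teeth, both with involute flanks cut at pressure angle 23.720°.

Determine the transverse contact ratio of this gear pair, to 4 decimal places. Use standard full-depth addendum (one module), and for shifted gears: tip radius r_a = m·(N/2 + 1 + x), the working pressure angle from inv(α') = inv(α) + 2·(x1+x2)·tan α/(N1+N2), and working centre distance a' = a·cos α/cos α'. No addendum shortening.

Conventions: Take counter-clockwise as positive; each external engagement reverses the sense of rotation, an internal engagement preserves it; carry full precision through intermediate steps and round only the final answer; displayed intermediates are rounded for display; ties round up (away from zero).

1.4834

class = single-mesh tooth geometry [involute pair 12T × 77T, m = 4.104]
base radii: r_b1 = 22.543819, r_b2 = 144.656175
tip radii: r_a1 = 28.728000, r_a2 = 162.108000
no profile shift: α' = α, a' = a
action lengths: √(r_a1²−r_b1²) = 17.806577, √(r_a2²−r_b2²) = 73.168264
base pitch p_b = π·m·cos α = 11.803916
CR = (17.806577 + 73.168264 − 182.628000·sin 23.72000°)/11.803916 = 1.483368
contact ratio ≈ 1.4834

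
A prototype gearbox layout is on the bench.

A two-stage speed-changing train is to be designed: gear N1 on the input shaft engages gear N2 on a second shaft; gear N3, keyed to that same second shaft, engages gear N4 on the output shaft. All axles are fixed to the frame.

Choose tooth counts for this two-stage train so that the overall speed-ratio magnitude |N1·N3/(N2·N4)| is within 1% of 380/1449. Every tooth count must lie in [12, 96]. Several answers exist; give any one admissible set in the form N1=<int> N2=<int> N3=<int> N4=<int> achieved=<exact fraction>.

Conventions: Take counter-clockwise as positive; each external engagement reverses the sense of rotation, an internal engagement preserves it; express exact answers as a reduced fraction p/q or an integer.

2-stage fixed-axis compound train for ratio 380/1449
target = 380/1449 in lowest terms: an exact hit needs N1·N3 = k·380 and N2·N4 = k·1449 for one integer k, every count in [12, 96]; additionally prefer no 1:1 stage (N1 ≠ N2, N3 ≠ N4)
k = 1: N1·N3 = 380 = 19·20, N2·N4 = 1449 = 21·69
achieved = 19·20/(21·69) = 380/1449; |achieved − target| = 0 ≤ 19/7245 ✓

N1=19 N2=21 N3=20 N4=69 achieved=380/1449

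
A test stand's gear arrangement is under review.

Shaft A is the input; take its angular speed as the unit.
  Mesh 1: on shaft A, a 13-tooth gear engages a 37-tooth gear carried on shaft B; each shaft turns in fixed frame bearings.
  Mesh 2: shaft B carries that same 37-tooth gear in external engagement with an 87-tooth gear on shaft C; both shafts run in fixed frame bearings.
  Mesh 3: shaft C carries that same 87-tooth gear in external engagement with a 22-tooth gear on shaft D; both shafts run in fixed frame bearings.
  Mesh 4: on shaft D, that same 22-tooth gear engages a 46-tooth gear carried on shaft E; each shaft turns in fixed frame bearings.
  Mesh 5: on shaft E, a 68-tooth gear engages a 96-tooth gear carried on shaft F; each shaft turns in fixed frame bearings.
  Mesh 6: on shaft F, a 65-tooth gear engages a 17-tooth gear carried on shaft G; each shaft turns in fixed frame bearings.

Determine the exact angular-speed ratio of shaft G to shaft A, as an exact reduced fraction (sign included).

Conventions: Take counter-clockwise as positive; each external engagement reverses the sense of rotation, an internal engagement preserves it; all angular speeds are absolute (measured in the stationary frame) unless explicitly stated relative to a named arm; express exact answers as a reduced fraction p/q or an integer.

845/1104

class = fixed-axis compound train [6 meshes; 6 ratios multiply, 6 sense flips]
mesh 1 [13T→37T]: running ratio 13/37, sense −
mesh 2 [37T→87T]: running ratio 13/87, sense +
mesh 3 [87T→22T]: running ratio 13/22, sense −
mesh 4 [22T→46T]: running ratio 13/46, sense +
mesh 5 [68T→96T]: running ratio 221/1104, sense −
mesh 6 [65T→17T]: running ratio 845/1104, sense +
ω_out/ω_in = 845/1104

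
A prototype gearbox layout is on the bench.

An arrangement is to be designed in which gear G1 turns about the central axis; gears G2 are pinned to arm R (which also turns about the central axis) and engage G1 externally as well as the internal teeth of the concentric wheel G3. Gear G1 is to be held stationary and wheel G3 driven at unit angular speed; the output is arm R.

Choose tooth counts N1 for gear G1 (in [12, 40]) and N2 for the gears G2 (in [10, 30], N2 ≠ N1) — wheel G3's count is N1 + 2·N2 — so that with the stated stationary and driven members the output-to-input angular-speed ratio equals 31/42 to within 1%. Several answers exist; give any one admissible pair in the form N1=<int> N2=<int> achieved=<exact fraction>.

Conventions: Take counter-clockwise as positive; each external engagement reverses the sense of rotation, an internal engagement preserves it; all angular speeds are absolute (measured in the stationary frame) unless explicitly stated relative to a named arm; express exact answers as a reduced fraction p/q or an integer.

design class (target 31/42): planetary set
Willis with ω_sun = 0: ω_arm/ω_ring = N3/(N1+N3); set equal to 31/42  ⇒  N3/N1 = (31/42)/(1 − 31/42) = 31/11
N3 = N1 + 2·N2  ⇒  N2/N1 = (N3/N1 − 1)/2 = (31/11 − 1)/2 = 10/11
smallest multiple with N1 ≥ 12 and N2 ≥ 10: k = 2  ⇒  N1 = 2·11 = 22, N2 = 2·10 = 20 (N1 ≤ 40, N2 ≤ 30, N2 ≠ N1 ✓), N3 = 22 + 2·20 = 62
check: N3/(N1+N3) with N1 = 22, N3 = 62 gives 31/42; |achieved − target| = 0 ≤ 31/4200 ✓

N1=22 N2=20 achieved=31/42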